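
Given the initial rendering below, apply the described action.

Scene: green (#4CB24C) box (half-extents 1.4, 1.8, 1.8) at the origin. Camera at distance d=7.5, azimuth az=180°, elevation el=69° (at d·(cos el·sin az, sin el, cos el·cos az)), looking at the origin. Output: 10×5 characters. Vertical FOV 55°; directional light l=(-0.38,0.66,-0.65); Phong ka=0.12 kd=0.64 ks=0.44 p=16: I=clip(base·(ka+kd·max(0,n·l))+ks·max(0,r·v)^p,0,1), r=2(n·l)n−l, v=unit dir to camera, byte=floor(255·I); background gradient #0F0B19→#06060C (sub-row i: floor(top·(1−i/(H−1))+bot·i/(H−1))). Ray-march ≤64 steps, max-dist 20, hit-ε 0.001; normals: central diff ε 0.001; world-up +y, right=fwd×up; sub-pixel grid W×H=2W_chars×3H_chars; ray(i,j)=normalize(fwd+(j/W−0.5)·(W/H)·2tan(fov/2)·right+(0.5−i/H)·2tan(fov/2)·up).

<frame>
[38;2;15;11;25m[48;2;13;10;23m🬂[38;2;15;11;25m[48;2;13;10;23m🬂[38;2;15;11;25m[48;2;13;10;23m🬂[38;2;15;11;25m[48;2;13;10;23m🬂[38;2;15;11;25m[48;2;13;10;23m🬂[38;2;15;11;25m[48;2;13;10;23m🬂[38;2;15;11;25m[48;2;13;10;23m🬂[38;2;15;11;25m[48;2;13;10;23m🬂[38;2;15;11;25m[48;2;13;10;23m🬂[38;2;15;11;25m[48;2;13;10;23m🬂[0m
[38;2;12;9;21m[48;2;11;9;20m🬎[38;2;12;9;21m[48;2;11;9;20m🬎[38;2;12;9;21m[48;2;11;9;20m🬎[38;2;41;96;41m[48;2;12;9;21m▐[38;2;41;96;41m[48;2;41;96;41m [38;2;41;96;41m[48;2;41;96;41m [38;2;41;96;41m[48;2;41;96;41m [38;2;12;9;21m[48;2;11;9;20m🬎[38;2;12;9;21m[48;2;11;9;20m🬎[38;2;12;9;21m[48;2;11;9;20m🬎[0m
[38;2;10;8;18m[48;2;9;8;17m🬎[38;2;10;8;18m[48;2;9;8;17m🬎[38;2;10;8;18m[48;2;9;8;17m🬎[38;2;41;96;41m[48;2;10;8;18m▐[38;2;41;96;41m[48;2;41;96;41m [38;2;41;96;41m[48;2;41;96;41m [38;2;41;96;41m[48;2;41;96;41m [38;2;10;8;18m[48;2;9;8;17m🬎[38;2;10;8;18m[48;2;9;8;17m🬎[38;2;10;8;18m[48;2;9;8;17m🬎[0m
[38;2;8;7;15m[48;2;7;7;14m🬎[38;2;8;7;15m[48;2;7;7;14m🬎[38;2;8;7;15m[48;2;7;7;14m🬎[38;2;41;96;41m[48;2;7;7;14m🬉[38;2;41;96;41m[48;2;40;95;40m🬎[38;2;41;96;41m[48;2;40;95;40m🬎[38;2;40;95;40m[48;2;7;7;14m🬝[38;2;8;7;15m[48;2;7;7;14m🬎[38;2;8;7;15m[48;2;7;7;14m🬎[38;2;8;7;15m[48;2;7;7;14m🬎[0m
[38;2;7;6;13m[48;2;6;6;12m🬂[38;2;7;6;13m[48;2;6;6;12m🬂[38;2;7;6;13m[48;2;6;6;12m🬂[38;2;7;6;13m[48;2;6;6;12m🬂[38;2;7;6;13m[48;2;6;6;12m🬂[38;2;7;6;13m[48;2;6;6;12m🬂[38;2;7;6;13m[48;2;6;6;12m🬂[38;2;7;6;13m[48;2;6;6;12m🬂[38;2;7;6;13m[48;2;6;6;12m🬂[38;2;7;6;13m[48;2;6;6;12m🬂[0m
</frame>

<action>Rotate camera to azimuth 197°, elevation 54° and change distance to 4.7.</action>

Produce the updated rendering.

<frame>
[38;2;15;11;25m[48;2;13;10;23m🬂[38;2;15;11;25m[48;2;13;10;23m🬂[38;2;14;10;24m[48;2;41;96;41m🬝[38;2;15;11;25m[48;2;41;96;41m🬀[38;2;41;96;41m[48;2;41;96;41m [38;2;41;96;41m[48;2;41;96;41m [38;2;41;96;41m[48;2;41;96;41m [38;2;41;96;41m[48;2;41;96;41m [38;2;41;96;41m[48;2;14;10;24m▌[38;2;15;11;25m[48;2;13;10;23m🬂[0m
[38;2;12;9;21m[48;2;11;9;20m🬎[38;2;12;9;21m[48;2;41;96;41m🬆[38;2;41;96;41m[48;2;41;96;41m [38;2;41;96;41m[48;2;41;96;41m [38;2;41;96;41m[48;2;41;96;41m [38;2;41;96;41m[48;2;41;96;41m [38;2;41;96;41m[48;2;41;96;41m [38;2;41;96;41m[48;2;41;96;41m [38;2;41;96;41m[48;2;12;9;21m▌[38;2;12;9;21m[48;2;11;9;20m🬎[0m
[38;2;11;8;19m[48;2;40;95;40m🬀[38;2;41;96;41m[48;2;41;96;41m [38;2;41;96;41m[48;2;41;96;41m [38;2;41;96;41m[48;2;41;96;41m [38;2;41;96;41m[48;2;41;96;41m [38;2;41;96;41m[48;2;41;96;41m [38;2;41;96;41m[48;2;41;96;41m [38;2;41;96;41m[48;2;41;96;41m [38;2;41;96;41m[48;2;10;8;18m▌[38;2;10;8;18m[48;2;9;8;17m🬎[0m
[38;2;40;95;40m[48;2;7;7;14m🬁[38;2;40;95;40m[48;2;7;7;14m🬬[38;2;40;95;40m[48;2;41;96;41m🬺[38;2;41;96;41m[48;2;40;95;40m🬂[38;2;41;96;41m[48;2;40;95;40m🬎[38;2;41;96;41m[48;2;40;95;40m🬎[38;2;41;96;41m[48;2;41;96;41m [38;2;41;96;41m[48;2;41;96;41m [38;2;41;96;41m[48;2;7;7;14m🬄[38;2;8;7;15m[48;2;7;7;14m🬎[0m
[38;2;7;6;13m[48;2;6;6;12m🬂[38;2;7;6;13m[48;2;6;6;12m🬂[38;2;40;95;40m[48;2;6;6;12m🬊[38;2;40;95;40m[48;2;6;6;12m🬎[38;2;40;95;40m[48;2;40;95;40m [38;2;40;95;40m[48;2;40;95;40m [38;2;40;95;40m[48;2;40;95;40m [38;2;40;95;40m[48;2;6;6;12m🬝[38;2;7;6;13m[48;2;6;6;12m🬂[38;2;7;6;13m[48;2;6;6;12m🬂[0m
</frame>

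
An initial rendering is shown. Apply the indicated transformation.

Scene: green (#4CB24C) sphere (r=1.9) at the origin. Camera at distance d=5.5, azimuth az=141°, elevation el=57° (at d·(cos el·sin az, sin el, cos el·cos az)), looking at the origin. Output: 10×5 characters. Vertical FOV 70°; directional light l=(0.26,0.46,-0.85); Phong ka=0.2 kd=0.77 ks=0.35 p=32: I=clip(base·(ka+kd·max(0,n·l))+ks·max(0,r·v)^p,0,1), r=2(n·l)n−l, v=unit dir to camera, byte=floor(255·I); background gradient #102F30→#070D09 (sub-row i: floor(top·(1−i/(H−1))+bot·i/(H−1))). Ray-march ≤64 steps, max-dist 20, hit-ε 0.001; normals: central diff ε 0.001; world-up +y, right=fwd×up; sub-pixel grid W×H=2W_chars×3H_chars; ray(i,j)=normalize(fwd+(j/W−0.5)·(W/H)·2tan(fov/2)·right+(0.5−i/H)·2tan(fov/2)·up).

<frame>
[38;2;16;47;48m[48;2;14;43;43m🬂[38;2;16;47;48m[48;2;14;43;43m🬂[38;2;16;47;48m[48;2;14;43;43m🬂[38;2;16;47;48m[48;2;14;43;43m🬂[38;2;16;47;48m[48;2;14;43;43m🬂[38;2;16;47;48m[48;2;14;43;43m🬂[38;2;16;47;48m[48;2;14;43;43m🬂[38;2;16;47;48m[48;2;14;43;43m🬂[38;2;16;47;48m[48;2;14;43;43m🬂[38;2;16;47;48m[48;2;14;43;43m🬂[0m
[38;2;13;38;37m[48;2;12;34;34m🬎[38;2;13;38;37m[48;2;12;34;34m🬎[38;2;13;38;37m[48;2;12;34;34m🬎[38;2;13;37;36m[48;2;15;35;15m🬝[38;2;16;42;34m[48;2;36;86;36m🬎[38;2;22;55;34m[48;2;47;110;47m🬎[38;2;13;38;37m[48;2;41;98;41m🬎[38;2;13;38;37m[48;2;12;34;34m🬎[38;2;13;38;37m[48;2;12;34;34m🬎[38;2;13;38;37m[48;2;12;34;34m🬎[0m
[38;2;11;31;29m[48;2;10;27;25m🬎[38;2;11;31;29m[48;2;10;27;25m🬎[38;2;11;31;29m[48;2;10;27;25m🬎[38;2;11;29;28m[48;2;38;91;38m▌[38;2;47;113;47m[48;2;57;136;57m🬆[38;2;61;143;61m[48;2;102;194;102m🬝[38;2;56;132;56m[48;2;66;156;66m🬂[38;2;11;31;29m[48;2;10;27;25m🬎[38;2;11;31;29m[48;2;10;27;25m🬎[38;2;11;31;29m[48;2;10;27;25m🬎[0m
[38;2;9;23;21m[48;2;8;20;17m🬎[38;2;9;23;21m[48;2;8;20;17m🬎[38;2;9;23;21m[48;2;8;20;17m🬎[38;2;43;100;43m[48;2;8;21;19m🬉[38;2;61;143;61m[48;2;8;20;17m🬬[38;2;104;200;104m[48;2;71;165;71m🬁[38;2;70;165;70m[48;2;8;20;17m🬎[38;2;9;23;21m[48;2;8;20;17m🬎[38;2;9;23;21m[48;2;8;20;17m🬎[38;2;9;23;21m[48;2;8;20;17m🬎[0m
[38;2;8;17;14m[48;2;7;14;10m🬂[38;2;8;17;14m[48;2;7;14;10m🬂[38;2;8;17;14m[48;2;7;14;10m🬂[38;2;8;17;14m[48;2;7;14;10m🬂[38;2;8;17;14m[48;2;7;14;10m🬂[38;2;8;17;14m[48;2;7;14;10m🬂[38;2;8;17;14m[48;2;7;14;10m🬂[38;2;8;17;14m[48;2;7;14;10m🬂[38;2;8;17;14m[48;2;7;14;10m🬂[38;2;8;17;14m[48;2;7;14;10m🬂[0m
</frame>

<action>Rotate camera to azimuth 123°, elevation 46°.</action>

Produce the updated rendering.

<frame>
[38;2;16;47;48m[48;2;14;43;43m🬂[38;2;16;47;48m[48;2;14;43;43m🬂[38;2;16;47;48m[48;2;14;43;43m🬂[38;2;16;47;48m[48;2;14;43;43m🬂[38;2;16;47;48m[48;2;14;43;43m🬂[38;2;16;47;48m[48;2;14;43;43m🬂[38;2;16;47;48m[48;2;14;43;43m🬂[38;2;16;47;48m[48;2;14;43;43m🬂[38;2;16;47;48m[48;2;14;43;43m🬂[38;2;16;47;48m[48;2;14;43;43m🬂[0m
[38;2;13;38;37m[48;2;12;34;34m🬎[38;2;13;38;37m[48;2;12;34;34m🬎[38;2;13;38;37m[48;2;12;34;34m🬎[38;2;13;37;36m[48;2;15;35;15m🬝[38;2;13;38;38m[48;2;36;85;36m🬆[38;2;14;39;39m[48;2;48;113;48m🬂[38;2;13;38;37m[48;2;56;133;56m🬎[38;2;13;38;37m[48;2;12;34;34m🬎[38;2;13;38;37m[48;2;12;34;34m🬎[38;2;13;38;37m[48;2;12;34;34m🬎[0m
[38;2;11;31;29m[48;2;10;27;25m🬎[38;2;11;31;29m[48;2;10;27;25m🬎[38;2;11;31;29m[48;2;10;27;25m🬎[38;2;11;29;28m[48;2;30;72;30m▌[38;2;44;104;44m[48;2;53;125;53m▌[38;2;63;146;63m[48;2;128;219;128m🬝[38;2;69;163;69m[48;2;87;183;87m🬬[38;2;11;31;29m[48;2;10;27;25m🬎[38;2;11;31;29m[48;2;10;27;25m🬎[38;2;11;31;29m[48;2;10;27;25m🬎[0m
[38;2;9;23;21m[48;2;8;20;17m🬎[38;2;9;23;21m[48;2;8;20;17m🬎[38;2;9;23;21m[48;2;8;20;17m🬎[38;2;32;76;32m[48;2;10;26;19m🬁[38;2;48;115;48m[48;2;8;20;17m🬬[38;2;66;155;66m[48;2;58;137;58m🬊[38;2;69;163;69m[48;2;8;20;17m🬎[38;2;9;23;21m[48;2;8;20;17m🬎[38;2;9;23;21m[48;2;8;20;17m🬎[38;2;9;23;21m[48;2;8;20;17m🬎[0m
[38;2;8;17;14m[48;2;7;14;10m🬂[38;2;8;17;14m[48;2;7;14;10m🬂[38;2;8;17;14m[48;2;7;14;10m🬂[38;2;8;17;14m[48;2;7;14;10m🬂[38;2;8;17;14m[48;2;7;14;10m🬂[38;2;8;17;14m[48;2;7;14;10m🬂[38;2;8;17;14m[48;2;7;14;10m🬂[38;2;8;17;14m[48;2;7;14;10m🬂[38;2;8;17;14m[48;2;7;14;10m🬂[38;2;8;17;14m[48;2;7;14;10m🬂[0m
</frame>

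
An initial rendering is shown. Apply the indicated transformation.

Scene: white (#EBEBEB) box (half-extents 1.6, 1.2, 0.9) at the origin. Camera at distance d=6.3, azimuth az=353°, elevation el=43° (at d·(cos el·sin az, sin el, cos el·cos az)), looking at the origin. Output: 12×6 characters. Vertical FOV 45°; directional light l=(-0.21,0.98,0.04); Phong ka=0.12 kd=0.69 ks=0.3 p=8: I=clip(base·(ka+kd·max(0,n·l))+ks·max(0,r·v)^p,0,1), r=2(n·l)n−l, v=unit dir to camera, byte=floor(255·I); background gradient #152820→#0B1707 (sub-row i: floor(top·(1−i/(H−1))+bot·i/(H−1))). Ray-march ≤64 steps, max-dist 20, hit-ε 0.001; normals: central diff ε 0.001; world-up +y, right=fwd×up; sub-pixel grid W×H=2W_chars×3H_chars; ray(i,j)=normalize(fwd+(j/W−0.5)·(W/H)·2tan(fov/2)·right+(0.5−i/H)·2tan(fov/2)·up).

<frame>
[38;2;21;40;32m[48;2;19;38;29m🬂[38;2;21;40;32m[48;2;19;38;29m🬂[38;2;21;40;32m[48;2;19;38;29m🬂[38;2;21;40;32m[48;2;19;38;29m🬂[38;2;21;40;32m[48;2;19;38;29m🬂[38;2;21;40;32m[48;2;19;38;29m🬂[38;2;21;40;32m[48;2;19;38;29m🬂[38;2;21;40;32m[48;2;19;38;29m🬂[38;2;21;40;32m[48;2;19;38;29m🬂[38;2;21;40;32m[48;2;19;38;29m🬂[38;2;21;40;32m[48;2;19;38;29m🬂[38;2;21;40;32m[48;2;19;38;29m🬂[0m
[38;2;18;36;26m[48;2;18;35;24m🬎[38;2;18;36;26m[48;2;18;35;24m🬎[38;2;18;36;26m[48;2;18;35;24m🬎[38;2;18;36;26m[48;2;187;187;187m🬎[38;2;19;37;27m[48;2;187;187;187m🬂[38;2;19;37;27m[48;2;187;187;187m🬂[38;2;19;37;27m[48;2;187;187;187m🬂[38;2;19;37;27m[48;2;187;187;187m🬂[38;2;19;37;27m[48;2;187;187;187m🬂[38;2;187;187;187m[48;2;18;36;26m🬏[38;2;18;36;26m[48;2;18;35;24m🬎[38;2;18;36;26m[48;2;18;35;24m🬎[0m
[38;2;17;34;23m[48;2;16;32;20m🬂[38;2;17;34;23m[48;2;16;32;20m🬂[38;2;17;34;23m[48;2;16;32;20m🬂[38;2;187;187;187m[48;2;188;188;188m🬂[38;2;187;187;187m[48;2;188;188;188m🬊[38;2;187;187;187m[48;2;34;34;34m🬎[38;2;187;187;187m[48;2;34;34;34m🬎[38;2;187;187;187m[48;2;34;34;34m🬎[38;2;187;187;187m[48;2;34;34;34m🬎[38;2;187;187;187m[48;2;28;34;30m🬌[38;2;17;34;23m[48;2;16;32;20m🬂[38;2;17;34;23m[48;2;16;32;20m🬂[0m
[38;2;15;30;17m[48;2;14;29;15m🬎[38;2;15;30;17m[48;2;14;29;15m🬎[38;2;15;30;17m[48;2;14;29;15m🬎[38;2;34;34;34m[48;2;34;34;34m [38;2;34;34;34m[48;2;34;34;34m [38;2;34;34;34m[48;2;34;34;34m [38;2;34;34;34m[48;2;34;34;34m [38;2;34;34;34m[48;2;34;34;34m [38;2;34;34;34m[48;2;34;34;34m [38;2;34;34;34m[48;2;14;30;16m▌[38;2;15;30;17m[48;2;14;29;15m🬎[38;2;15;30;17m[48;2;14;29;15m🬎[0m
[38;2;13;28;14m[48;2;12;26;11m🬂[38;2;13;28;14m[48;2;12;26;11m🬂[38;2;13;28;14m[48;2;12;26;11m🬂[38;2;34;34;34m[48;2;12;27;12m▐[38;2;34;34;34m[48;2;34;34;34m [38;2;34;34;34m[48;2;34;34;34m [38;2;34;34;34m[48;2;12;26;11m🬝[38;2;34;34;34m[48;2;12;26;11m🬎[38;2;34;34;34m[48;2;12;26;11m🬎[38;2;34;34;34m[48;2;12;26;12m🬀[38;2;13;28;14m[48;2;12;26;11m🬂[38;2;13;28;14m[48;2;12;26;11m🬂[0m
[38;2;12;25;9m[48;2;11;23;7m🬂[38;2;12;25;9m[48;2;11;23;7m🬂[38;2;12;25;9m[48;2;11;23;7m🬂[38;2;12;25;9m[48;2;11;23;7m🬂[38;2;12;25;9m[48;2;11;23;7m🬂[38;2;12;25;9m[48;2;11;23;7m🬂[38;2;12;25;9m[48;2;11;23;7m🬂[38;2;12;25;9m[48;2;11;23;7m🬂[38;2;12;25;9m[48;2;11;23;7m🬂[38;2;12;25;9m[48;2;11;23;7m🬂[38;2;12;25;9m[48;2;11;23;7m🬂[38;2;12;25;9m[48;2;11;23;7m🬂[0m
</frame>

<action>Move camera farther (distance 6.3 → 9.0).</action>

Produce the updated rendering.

<frame>
[38;2;21;40;32m[48;2;19;38;29m🬂[38;2;21;40;32m[48;2;19;38;29m🬂[38;2;21;40;32m[48;2;19;38;29m🬂[38;2;21;40;32m[48;2;19;38;29m🬂[38;2;21;40;32m[48;2;19;38;29m🬂[38;2;21;40;32m[48;2;19;38;29m🬂[38;2;21;40;32m[48;2;19;38;29m🬂[38;2;21;40;32m[48;2;19;38;29m🬂[38;2;21;40;32m[48;2;19;38;29m🬂[38;2;21;40;32m[48;2;19;38;29m🬂[38;2;21;40;32m[48;2;19;38;29m🬂[38;2;21;40;32m[48;2;19;38;29m🬂[0m
[38;2;18;36;26m[48;2;18;35;24m🬎[38;2;18;36;26m[48;2;18;35;24m🬎[38;2;18;36;26m[48;2;18;35;24m🬎[38;2;18;36;26m[48;2;18;35;24m🬎[38;2;18;36;26m[48;2;18;35;24m🬎[38;2;18;36;26m[48;2;18;35;24m🬎[38;2;18;36;26m[48;2;18;35;24m🬎[38;2;18;36;26m[48;2;18;35;24m🬎[38;2;18;36;26m[48;2;18;35;24m🬎[38;2;18;36;26m[48;2;18;35;24m🬎[38;2;18;36;26m[48;2;18;35;24m🬎[38;2;18;36;26m[48;2;18;35;24m🬎[0m
[38;2;17;34;23m[48;2;16;32;20m🬂[38;2;17;34;23m[48;2;16;32;20m🬂[38;2;17;34;23m[48;2;16;32;20m🬂[38;2;17;34;23m[48;2;16;32;20m🬂[38;2;187;187;187m[48;2;188;188;188m🬊[38;2;187;187;187m[48;2;188;188;188m🬎[38;2;187;187;187m[48;2;188;188;188m🬎[38;2;187;187;187m[48;2;187;187;187m [38;2;187;187;187m[48;2;20;33;24m🬃[38;2;17;34;23m[48;2;16;32;20m🬂[38;2;17;34;23m[48;2;16;32;20m🬂[38;2;17;34;23m[48;2;16;32;20m🬂[0m
[38;2;15;30;17m[48;2;14;29;15m🬎[38;2;15;30;17m[48;2;14;29;15m🬎[38;2;15;30;17m[48;2;14;29;15m🬎[38;2;15;30;17m[48;2;14;29;15m🬎[38;2;34;34;34m[48;2;14;29;15m🬬[38;2;34;34;34m[48;2;34;34;34m [38;2;34;34;34m[48;2;34;34;34m [38;2;34;34;34m[48;2;34;34;34m [38;2;34;34;34m[48;2;14;30;16m▌[38;2;15;30;17m[48;2;14;29;15m🬎[38;2;15;30;17m[48;2;14;29;15m🬎[38;2;15;30;17m[48;2;14;29;15m🬎[0m
[38;2;13;28;14m[48;2;12;26;11m🬂[38;2;13;28;14m[48;2;12;26;11m🬂[38;2;13;28;14m[48;2;12;26;11m🬂[38;2;13;28;14m[48;2;12;26;11m🬂[38;2;34;34;34m[48;2;12;26;12m🬁[38;2;34;34;34m[48;2;12;26;11m🬂[38;2;34;34;34m[48;2;12;26;11m🬂[38;2;34;34;34m[48;2;12;26;11m🬂[38;2;13;28;14m[48;2;12;26;11m🬂[38;2;13;28;14m[48;2;12;26;11m🬂[38;2;13;28;14m[48;2;12;26;11m🬂[38;2;13;28;14m[48;2;12;26;11m🬂[0m
[38;2;12;25;9m[48;2;11;23;7m🬂[38;2;12;25;9m[48;2;11;23;7m🬂[38;2;12;25;9m[48;2;11;23;7m🬂[38;2;12;25;9m[48;2;11;23;7m🬂[38;2;12;25;9m[48;2;11;23;7m🬂[38;2;12;25;9m[48;2;11;23;7m🬂[38;2;12;25;9m[48;2;11;23;7m🬂[38;2;12;25;9m[48;2;11;23;7m🬂[38;2;12;25;9m[48;2;11;23;7m🬂[38;2;12;25;9m[48;2;11;23;7m🬂[38;2;12;25;9m[48;2;11;23;7m🬂[38;2;12;25;9m[48;2;11;23;7m🬂[0m
</frame>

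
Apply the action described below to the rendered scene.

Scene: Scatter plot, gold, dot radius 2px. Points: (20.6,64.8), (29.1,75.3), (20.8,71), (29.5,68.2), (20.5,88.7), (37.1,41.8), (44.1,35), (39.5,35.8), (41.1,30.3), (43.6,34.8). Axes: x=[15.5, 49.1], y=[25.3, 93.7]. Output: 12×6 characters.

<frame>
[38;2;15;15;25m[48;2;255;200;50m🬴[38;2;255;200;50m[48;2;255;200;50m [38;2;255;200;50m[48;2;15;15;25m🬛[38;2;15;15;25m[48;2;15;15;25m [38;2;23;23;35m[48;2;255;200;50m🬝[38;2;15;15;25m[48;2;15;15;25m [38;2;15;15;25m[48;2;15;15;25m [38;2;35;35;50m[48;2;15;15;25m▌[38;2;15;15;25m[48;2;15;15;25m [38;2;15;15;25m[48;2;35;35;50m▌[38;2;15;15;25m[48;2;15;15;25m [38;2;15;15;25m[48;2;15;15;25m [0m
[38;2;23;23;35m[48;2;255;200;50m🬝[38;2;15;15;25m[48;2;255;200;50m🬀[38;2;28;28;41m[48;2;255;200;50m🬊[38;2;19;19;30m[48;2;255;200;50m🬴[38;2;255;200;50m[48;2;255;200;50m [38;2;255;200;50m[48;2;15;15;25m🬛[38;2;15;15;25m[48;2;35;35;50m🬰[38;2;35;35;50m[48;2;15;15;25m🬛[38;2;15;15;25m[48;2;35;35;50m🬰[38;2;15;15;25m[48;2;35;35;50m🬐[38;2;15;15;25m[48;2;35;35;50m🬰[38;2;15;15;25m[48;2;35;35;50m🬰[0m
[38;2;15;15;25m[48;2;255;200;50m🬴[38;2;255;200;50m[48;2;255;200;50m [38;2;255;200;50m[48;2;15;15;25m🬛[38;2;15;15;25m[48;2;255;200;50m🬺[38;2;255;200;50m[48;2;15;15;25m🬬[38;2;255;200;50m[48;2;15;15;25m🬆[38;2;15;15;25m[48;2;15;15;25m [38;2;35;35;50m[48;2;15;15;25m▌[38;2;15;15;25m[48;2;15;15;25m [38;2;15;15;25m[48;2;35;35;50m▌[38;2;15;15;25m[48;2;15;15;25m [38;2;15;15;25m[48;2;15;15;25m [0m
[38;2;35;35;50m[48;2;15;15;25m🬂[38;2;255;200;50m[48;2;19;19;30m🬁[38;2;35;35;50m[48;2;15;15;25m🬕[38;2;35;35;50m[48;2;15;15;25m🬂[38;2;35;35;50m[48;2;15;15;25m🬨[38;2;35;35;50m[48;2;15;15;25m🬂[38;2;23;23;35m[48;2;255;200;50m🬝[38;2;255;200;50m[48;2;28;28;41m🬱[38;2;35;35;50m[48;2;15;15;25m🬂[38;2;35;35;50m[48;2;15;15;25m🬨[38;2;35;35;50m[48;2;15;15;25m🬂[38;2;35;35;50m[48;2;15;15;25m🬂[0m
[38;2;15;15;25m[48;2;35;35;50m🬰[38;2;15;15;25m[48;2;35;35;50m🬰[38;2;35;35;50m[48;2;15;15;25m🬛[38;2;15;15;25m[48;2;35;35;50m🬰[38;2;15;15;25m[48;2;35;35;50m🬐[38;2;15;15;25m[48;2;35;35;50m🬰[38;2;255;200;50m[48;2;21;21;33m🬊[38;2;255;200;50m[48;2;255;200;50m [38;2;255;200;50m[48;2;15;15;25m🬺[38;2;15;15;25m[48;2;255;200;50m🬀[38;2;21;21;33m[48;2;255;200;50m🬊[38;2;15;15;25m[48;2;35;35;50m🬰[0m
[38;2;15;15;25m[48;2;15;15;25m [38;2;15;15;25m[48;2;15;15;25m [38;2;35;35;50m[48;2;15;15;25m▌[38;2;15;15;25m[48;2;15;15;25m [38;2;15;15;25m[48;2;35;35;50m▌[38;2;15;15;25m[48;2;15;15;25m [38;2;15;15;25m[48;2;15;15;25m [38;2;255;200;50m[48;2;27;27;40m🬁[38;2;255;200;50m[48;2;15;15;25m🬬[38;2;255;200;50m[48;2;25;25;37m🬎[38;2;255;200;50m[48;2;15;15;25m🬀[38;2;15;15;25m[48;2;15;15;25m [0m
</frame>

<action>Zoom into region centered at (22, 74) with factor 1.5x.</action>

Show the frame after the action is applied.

<frame>
[38;2;15;15;25m[48;2;15;15;25m [38;2;15;15;25m[48;2;15;15;25m [38;2;35;35;50m[48;2;15;15;25m▌[38;2;15;15;25m[48;2;15;15;25m [38;2;21;21;33m[48;2;255;200;50m🬆[38;2;15;15;25m[48;2;255;200;50m🬬[38;2;15;15;25m[48;2;15;15;25m [38;2;35;35;50m[48;2;15;15;25m▌[38;2;15;15;25m[48;2;15;15;25m [38;2;15;15;25m[48;2;35;35;50m▌[38;2;15;15;25m[48;2;15;15;25m [38;2;15;15;25m[48;2;15;15;25m [0m
[38;2;15;15;25m[48;2;35;35;50m🬰[38;2;15;15;25m[48;2;35;35;50m🬰[38;2;35;35;50m[48;2;15;15;25m🬛[38;2;23;23;35m[48;2;255;200;50m🬺[38;2;255;200;50m[48;2;15;15;25m🬬[38;2;255;200;50m[48;2;21;21;33m🬆[38;2;15;15;25m[48;2;35;35;50m🬰[38;2;35;35;50m[48;2;15;15;25m🬛[38;2;15;15;25m[48;2;35;35;50m🬰[38;2;15;15;25m[48;2;35;35;50m🬐[38;2;15;15;25m[48;2;35;35;50m🬰[38;2;15;15;25m[48;2;35;35;50m🬰[0m
[38;2;15;15;25m[48;2;15;15;25m [38;2;15;15;25m[48;2;15;15;25m [38;2;35;35;50m[48;2;15;15;25m▌[38;2;15;15;25m[48;2;15;15;25m [38;2;23;23;35m[48;2;255;200;50m🬝[38;2;15;15;25m[48;2;255;200;50m🬊[38;2;15;15;25m[48;2;15;15;25m [38;2;35;35;50m[48;2;15;15;25m▌[38;2;15;15;25m[48;2;255;200;50m🬆[38;2;255;200;50m[48;2;35;35;50m🬺[38;2;15;15;25m[48;2;255;200;50m🬬[38;2;15;15;25m[48;2;15;15;25m [0m
[38;2;35;35;50m[48;2;15;15;25m🬂[38;2;35;35;50m[48;2;15;15;25m🬂[38;2;35;35;50m[48;2;15;15;25m🬕[38;2;35;35;50m[48;2;15;15;25m🬂[38;2;255;200;50m[48;2;15;15;25m🬸[38;2;255;200;50m[48;2;255;200;50m [38;2;255;200;50m[48;2;20;20;31m🬐[38;2;35;35;50m[48;2;15;15;25m🬕[38;2;255;200;50m[48;2;20;20;31m🬉[38;2;255;200;50m[48;2;255;200;50m [38;2;255;200;50m[48;2;25;25;37m🬛[38;2;35;35;50m[48;2;15;15;25m🬂[0m
[38;2;15;15;25m[48;2;35;35;50m🬰[38;2;15;15;25m[48;2;35;35;50m🬰[38;2;35;35;50m[48;2;15;15;25m🬛[38;2;15;15;25m[48;2;35;35;50m🬰[38;2;27;27;40m[48;2;255;200;50m🬺[38;2;255;200;50m[48;2;21;21;33m🬆[38;2;15;15;25m[48;2;35;35;50m🬰[38;2;35;35;50m[48;2;15;15;25m🬛[38;2;15;15;25m[48;2;35;35;50m🬰[38;2;27;27;40m[48;2;255;200;50m🬺[38;2;15;15;25m[48;2;35;35;50m🬰[38;2;15;15;25m[48;2;35;35;50m🬰[0m
[38;2;15;15;25m[48;2;15;15;25m [38;2;15;15;25m[48;2;15;15;25m [38;2;35;35;50m[48;2;15;15;25m▌[38;2;15;15;25m[48;2;15;15;25m [38;2;15;15;25m[48;2;35;35;50m▌[38;2;15;15;25m[48;2;15;15;25m [38;2;15;15;25m[48;2;15;15;25m [38;2;35;35;50m[48;2;15;15;25m▌[38;2;15;15;25m[48;2;15;15;25m [38;2;15;15;25m[48;2;35;35;50m▌[38;2;15;15;25m[48;2;15;15;25m [38;2;15;15;25m[48;2;15;15;25m [0m
</frame>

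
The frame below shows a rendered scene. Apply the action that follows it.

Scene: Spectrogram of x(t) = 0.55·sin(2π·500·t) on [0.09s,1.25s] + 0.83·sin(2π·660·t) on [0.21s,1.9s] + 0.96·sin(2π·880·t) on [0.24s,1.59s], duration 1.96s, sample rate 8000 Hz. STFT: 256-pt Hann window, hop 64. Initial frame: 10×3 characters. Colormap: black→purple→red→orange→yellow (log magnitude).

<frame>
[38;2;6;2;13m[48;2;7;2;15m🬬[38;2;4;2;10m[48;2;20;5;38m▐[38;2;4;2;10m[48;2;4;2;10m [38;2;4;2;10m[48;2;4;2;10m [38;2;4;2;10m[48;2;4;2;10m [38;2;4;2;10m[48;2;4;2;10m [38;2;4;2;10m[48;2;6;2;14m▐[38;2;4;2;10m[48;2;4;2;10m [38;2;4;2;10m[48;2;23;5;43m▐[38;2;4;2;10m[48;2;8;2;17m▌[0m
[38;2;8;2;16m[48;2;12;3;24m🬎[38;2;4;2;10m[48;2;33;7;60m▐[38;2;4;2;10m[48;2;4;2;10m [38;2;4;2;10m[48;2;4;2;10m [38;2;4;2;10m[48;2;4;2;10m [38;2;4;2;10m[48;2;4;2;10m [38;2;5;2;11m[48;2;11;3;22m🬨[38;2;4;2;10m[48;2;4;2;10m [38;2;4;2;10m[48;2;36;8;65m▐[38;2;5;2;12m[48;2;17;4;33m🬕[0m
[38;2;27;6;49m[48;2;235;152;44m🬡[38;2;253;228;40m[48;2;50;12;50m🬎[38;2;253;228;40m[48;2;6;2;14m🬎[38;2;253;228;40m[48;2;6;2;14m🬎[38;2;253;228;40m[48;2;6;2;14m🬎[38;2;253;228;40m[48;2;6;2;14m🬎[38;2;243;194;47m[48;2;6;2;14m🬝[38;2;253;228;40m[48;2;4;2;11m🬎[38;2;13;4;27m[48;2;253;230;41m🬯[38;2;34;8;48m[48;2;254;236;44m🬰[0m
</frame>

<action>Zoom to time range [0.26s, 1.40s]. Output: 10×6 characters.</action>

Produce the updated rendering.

<frame>
[38;2;4;2;10m[48;2;4;2;10m [38;2;4;2;10m[48;2;4;2;10m [38;2;4;2;10m[48;2;4;2;10m [38;2;4;2;10m[48;2;4;2;10m [38;2;4;2;10m[48;2;4;2;10m [38;2;4;2;10m[48;2;4;2;10m [38;2;4;2;10m[48;2;4;2;10m [38;2;4;2;10m[48;2;4;2;10m [38;2;4;2;10m[48;2;6;2;14m▌[38;2;4;2;10m[48;2;4;2;10m [0m
[38;2;4;2;10m[48;2;4;2;10m [38;2;4;2;10m[48;2;4;2;10m [38;2;4;2;10m[48;2;4;2;10m [38;2;4;2;10m[48;2;4;2;10m [38;2;4;2;10m[48;2;4;2;10m [38;2;4;2;10m[48;2;4;2;10m [38;2;4;2;10m[48;2;4;2;10m [38;2;4;2;10m[48;2;4;2;10m [38;2;4;2;10m[48;2;6;2;14m▌[38;2;4;2;10m[48;2;4;2;10m [0m
[38;2;4;2;10m[48;2;4;2;10m [38;2;4;2;10m[48;2;4;2;10m [38;2;4;2;10m[48;2;4;2;10m [38;2;4;2;10m[48;2;4;2;10m [38;2;4;2;10m[48;2;4;2;10m [38;2;4;2;10m[48;2;4;2;10m [38;2;4;2;10m[48;2;4;2;10m [38;2;4;2;10m[48;2;4;2;10m [38;2;4;2;10m[48;2;7;2;16m▌[38;2;4;2;10m[48;2;4;2;10m [0m
[38;2;4;2;10m[48;2;4;2;10m [38;2;4;2;10m[48;2;4;2;10m [38;2;4;2;10m[48;2;4;2;10m [38;2;4;2;10m[48;2;4;2;10m [38;2;4;2;10m[48;2;4;2;10m [38;2;4;2;10m[48;2;4;2;10m [38;2;4;2;10m[48;2;4;2;10m [38;2;4;2;10m[48;2;4;2;10m [38;2;4;2;10m[48;2;11;3;22m▌[38;2;4;2;10m[48;2;4;2;10m [0m
[38;2;5;2;12m[48;2;253;228;40m🬂[38;2;5;2;11m[48;2;253;228;40m🬂[38;2;5;2;12m[48;2;253;228;40m🬂[38;2;5;2;11m[48;2;253;228;40m🬂[38;2;5;2;11m[48;2;253;228;40m🬂[38;2;5;2;11m[48;2;253;228;40m🬂[38;2;5;2;11m[48;2;253;228;40m🬂[38;2;5;2;12m[48;2;253;228;40m🬂[38;2;11;3;22m[48;2;253;228;40m🬂[38;2;5;2;12m[48;2;253;228;40m🬂[0m
[38;2;254;236;44m[48;2;5;2;12m🬂[38;2;254;236;44m[48;2;5;2;12m🬂[38;2;254;236;44m[48;2;5;2;12m🬂[38;2;254;236;44m[48;2;5;2;12m🬂[38;2;254;236;44m[48;2;5;2;12m🬂[38;2;254;236;44m[48;2;5;2;12m🬂[38;2;254;236;44m[48;2;5;2;12m🬂[38;2;254;236;44m[48;2;5;2;12m🬂[38;2;237;177;54m[48;2;19;5;36m🬊[38;2;254;236;44m[48;2;4;2;10m🬂[0m
</frame>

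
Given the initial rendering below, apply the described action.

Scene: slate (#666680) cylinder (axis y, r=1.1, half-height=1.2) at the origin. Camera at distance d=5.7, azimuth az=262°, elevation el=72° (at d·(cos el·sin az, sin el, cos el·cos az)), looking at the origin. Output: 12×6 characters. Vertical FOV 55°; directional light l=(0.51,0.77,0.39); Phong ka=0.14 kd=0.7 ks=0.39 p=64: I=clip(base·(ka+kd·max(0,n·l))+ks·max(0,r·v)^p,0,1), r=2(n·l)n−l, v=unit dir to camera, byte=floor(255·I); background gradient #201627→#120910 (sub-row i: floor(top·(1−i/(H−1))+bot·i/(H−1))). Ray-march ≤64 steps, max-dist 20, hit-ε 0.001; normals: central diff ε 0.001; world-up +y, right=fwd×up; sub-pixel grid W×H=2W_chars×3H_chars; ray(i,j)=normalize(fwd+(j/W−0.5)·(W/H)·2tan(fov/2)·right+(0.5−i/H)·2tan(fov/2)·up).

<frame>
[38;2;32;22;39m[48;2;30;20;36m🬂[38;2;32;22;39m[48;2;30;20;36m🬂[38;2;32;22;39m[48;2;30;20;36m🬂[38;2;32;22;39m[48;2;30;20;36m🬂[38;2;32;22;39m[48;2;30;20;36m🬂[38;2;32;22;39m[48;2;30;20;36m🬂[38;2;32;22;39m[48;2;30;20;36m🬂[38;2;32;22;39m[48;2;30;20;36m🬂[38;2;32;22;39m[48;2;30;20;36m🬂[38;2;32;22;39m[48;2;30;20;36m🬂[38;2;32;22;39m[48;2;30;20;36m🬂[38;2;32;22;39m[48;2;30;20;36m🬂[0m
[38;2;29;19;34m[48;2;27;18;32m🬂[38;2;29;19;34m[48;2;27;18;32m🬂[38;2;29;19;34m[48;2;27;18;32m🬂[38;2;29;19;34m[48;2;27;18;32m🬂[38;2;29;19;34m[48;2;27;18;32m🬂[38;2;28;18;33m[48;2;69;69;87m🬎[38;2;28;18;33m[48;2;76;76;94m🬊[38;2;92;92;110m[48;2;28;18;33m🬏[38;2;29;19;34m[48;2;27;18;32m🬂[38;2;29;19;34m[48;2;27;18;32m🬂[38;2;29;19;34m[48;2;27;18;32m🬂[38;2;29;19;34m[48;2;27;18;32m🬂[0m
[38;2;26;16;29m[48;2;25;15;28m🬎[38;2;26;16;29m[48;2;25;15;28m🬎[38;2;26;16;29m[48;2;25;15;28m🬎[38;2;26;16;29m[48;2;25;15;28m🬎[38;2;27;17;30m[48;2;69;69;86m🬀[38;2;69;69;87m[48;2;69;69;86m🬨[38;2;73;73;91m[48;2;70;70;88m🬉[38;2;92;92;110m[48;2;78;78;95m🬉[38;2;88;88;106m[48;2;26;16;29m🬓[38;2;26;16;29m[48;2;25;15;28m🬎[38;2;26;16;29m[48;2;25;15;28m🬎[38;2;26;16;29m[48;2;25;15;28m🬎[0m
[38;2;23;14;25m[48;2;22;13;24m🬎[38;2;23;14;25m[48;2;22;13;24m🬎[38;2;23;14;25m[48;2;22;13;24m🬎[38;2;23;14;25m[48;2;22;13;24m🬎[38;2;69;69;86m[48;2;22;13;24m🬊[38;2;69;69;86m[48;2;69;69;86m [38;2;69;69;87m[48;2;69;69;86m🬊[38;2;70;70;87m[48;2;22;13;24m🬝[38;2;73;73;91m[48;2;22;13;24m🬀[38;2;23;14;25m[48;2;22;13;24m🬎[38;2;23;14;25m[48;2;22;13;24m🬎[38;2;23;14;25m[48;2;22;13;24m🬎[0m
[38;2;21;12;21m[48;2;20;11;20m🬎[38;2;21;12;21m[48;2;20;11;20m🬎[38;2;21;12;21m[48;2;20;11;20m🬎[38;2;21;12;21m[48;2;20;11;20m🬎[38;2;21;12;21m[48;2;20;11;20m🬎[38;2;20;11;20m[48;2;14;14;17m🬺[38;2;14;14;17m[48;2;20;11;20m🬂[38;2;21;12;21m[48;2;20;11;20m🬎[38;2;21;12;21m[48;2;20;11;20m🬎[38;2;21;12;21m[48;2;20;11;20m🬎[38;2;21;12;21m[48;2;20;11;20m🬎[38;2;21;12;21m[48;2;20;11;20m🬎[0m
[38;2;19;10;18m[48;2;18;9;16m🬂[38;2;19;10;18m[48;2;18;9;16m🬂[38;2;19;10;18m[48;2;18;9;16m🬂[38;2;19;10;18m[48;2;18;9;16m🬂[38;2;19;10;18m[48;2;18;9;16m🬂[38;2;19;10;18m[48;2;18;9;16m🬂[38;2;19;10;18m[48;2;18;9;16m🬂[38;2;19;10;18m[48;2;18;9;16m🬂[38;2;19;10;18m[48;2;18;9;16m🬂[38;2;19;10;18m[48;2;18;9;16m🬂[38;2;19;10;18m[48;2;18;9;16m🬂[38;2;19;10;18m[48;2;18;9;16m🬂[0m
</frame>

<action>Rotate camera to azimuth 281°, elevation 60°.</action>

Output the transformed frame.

<frame>
[38;2;32;22;39m[48;2;30;20;36m🬂[38;2;32;22;39m[48;2;30;20;36m🬂[38;2;32;22;39m[48;2;30;20;36m🬂[38;2;32;22;39m[48;2;30;20;36m🬂[38;2;32;22;39m[48;2;30;20;36m🬂[38;2;32;22;39m[48;2;30;20;36m🬂[38;2;32;22;39m[48;2;30;20;36m🬂[38;2;32;22;39m[48;2;30;20;36m🬂[38;2;32;22;39m[48;2;30;20;36m🬂[38;2;32;22;39m[48;2;30;20;36m🬂[38;2;32;22;39m[48;2;30;20;36m🬂[38;2;32;22;39m[48;2;30;20;36m🬂[0m
[38;2;29;19;34m[48;2;27;18;32m🬂[38;2;29;19;34m[48;2;27;18;32m🬂[38;2;29;19;34m[48;2;27;18;32m🬂[38;2;29;19;34m[48;2;27;18;32m🬂[38;2;28;18;33m[48;2;69;69;86m🬝[38;2;28;18;33m[48;2;69;69;86m🬆[38;2;29;19;34m[48;2;69;69;86m🬂[38;2;28;18;33m[48;2;69;69;87m🬎[38;2;29;19;34m[48;2;27;18;32m🬂[38;2;29;19;34m[48;2;27;18;32m🬂[38;2;29;19;34m[48;2;27;18;32m🬂[38;2;29;19;34m[48;2;27;18;32m🬂[0m
[38;2;26;16;29m[48;2;25;15;28m🬎[38;2;26;16;29m[48;2;25;15;28m🬎[38;2;26;16;29m[48;2;25;15;28m🬎[38;2;26;16;29m[48;2;25;15;28m🬎[38;2;69;69;86m[48;2;26;16;29m🬫[38;2;69;69;86m[48;2;69;69;86m [38;2;69;69;86m[48;2;69;69;87m🬕[38;2;69;69;87m[48;2;71;71;88m🬕[38;2;75;75;93m[48;2;26;16;29m🬃[38;2;26;16;29m[48;2;25;15;28m🬎[38;2;26;16;29m[48;2;25;15;28m🬎[38;2;26;16;29m[48;2;25;15;28m🬎[0m
[38;2;23;14;25m[48;2;22;13;24m🬎[38;2;23;14;25m[48;2;22;13;24m🬎[38;2;23;14;25m[48;2;22;13;24m🬎[38;2;23;14;25m[48;2;22;13;24m🬎[38;2;69;69;86m[48;2;21;13;23m🬁[38;2;69;69;86m[48;2;14;14;17m🬎[38;2;69;69;86m[48;2;14;14;17m🬎[38;2;70;70;88m[48;2;18;15;21m🬆[38;2;23;14;25m[48;2;22;13;24m🬎[38;2;23;14;25m[48;2;22;13;24m🬎[38;2;23;14;25m[48;2;22;13;24m🬎[38;2;23;14;25m[48;2;22;13;24m🬎[0m
[38;2;21;12;21m[48;2;20;11;20m🬎[38;2;21;12;21m[48;2;20;11;20m🬎[38;2;21;12;21m[48;2;20;11;20m🬎[38;2;21;12;21m[48;2;20;11;20m🬎[38;2;21;12;21m[48;2;20;11;20m🬎[38;2;14;14;17m[48;2;20;11;20m🬊[38;2;14;14;17m[48;2;20;11;20m🬎[38;2;14;14;17m[48;2;20;11;20m🬀[38;2;21;12;21m[48;2;20;11;20m🬎[38;2;21;12;21m[48;2;20;11;20m🬎[38;2;21;12;21m[48;2;20;11;20m🬎[38;2;21;12;21m[48;2;20;11;20m🬎[0m
[38;2;19;10;18m[48;2;18;9;16m🬂[38;2;19;10;18m[48;2;18;9;16m🬂[38;2;19;10;18m[48;2;18;9;16m🬂[38;2;19;10;18m[48;2;18;9;16m🬂[38;2;19;10;18m[48;2;18;9;16m🬂[38;2;19;10;18m[48;2;18;9;16m🬂[38;2;19;10;18m[48;2;18;9;16m🬂[38;2;19;10;18m[48;2;18;9;16m🬂[38;2;19;10;18m[48;2;18;9;16m🬂[38;2;19;10;18m[48;2;18;9;16m🬂[38;2;19;10;18m[48;2;18;9;16m🬂[38;2;19;10;18m[48;2;18;9;16m🬂[0m
</frame>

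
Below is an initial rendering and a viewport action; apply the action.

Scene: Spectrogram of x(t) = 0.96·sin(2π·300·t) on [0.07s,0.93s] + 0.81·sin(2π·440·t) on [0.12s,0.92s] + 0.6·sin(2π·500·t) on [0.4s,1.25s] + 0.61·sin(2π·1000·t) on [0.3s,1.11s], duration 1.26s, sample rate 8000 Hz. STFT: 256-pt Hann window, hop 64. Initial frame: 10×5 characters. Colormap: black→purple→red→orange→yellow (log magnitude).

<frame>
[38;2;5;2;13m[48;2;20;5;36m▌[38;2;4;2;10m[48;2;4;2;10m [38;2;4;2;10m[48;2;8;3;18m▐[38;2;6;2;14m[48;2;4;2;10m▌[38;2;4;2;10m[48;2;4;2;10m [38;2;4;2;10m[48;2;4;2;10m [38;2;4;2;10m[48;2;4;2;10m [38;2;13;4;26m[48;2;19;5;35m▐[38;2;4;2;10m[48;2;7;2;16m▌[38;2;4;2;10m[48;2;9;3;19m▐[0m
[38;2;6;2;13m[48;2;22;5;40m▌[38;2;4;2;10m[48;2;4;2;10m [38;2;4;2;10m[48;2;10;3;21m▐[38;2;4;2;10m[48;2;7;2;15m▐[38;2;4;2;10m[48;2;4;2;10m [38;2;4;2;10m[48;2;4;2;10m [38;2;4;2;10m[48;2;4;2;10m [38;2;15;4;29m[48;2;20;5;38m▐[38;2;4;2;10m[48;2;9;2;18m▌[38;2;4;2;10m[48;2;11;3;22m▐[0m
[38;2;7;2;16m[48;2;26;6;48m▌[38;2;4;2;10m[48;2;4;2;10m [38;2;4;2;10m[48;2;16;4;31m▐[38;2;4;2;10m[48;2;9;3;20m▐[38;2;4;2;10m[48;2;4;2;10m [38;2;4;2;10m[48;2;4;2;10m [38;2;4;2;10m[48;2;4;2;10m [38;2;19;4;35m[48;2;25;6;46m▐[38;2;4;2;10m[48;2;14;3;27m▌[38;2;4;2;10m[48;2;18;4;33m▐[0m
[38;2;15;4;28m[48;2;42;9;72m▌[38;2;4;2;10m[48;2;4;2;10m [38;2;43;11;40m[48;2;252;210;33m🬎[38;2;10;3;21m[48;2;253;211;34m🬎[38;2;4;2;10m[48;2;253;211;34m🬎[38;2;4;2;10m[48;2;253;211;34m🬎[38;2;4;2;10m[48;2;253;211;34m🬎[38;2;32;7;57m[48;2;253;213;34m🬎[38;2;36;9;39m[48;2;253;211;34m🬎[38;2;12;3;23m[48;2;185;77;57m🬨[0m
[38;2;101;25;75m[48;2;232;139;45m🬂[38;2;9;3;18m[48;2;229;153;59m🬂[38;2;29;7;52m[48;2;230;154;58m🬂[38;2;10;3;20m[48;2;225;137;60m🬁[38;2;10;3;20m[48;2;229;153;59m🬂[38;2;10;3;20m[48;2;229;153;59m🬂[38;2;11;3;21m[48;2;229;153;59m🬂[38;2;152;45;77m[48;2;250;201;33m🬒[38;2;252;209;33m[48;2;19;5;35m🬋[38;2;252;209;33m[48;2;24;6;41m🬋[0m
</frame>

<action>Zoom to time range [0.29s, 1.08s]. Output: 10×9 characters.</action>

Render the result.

<frame>
[38;2;8;2;16m[48;2;4;2;10m▌[38;2;6;2;14m[48;2;4;2;10m▌[38;2;4;2;10m[48;2;4;2;10m [38;2;4;2;10m[48;2;4;2;10m [38;2;4;2;10m[48;2;4;2;10m [38;2;4;2;10m[48;2;4;2;10m [38;2;4;2;10m[48;2;4;2;10m [38;2;4;2;10m[48;2;4;2;10m [38;2;19;5;35m[48;2;5;2;12m▌[38;2;4;2;10m[48;2;4;2;10m [0m
[38;2;8;2;17m[48;2;4;2;10m▌[38;2;4;2;10m[48;2;6;2;14m▐[38;2;4;2;10m[48;2;4;2;10m [38;2;4;2;10m[48;2;4;2;10m [38;2;4;2;10m[48;2;4;2;10m [38;2;4;2;10m[48;2;4;2;10m [38;2;4;2;10m[48;2;4;2;10m [38;2;4;2;10m[48;2;4;2;10m [38;2;5;2;12m[48;2;19;5;35m▐[38;2;4;2;10m[48;2;4;2;10m [0m
[38;2;4;2;10m[48;2;8;3;18m▐[38;2;7;2;15m[48;2;4;2;10m▌[38;2;4;2;10m[48;2;4;2;10m [38;2;4;2;10m[48;2;4;2;10m [38;2;4;2;10m[48;2;4;2;10m [38;2;4;2;10m[48;2;4;2;10m [38;2;4;2;10m[48;2;4;2;10m [38;2;4;2;10m[48;2;4;2;10m [38;2;5;2;12m[48;2;20;5;37m▐[38;2;4;2;10m[48;2;4;2;10m [0m
[38;2;4;2;10m[48;2;10;3;20m▐[38;2;4;2;10m[48;2;7;2;16m▐[38;2;4;2;10m[48;2;4;2;10m [38;2;4;2;10m[48;2;4;2;10m [38;2;4;2;10m[48;2;4;2;10m [38;2;4;2;10m[48;2;4;2;10m [38;2;4;2;10m[48;2;4;2;10m [38;2;4;2;10m[48;2;4;2;10m [38;2;5;2;13m[48;2;22;5;40m▐[38;2;4;2;10m[48;2;4;2;10m [0m
[38;2;4;2;10m[48;2;13;3;26m▐[38;2;4;2;10m[48;2;9;3;19m▐[38;2;4;2;10m[48;2;4;2;10m [38;2;4;2;10m[48;2;4;2;10m [38;2;4;2;10m[48;2;4;2;10m [38;2;4;2;10m[48;2;4;2;10m [38;2;4;2;10m[48;2;4;2;10m [38;2;4;2;10m[48;2;4;2;10m [38;2;6;2;14m[48;2;25;6;45m▐[38;2;4;2;10m[48;2;4;2;10m [0m
[38;2;4;2;10m[48;2;22;5;41m▐[38;2;4;2;10m[48;2;12;3;24m▐[38;2;4;2;10m[48;2;4;2;10m [38;2;4;2;10m[48;2;4;2;10m [38;2;4;2;10m[48;2;4;2;10m [38;2;4;2;10m[48;2;4;2;10m [38;2;4;2;10m[48;2;4;2;10m [38;2;4;2;10m[48;2;4;2;10m [38;2;8;2;17m[48;2;30;7;54m▐[38;2;4;2;10m[48;2;4;2;10m [0m
[38;2;53;13;46m[48;2;253;215;35m🬎[38;2;12;3;24m[48;2;253;215;35m🬎[38;2;5;2;12m[48;2;253;215;35m🬎[38;2;5;2;12m[48;2;253;215;35m🬎[38;2;5;2;12m[48;2;253;215;35m🬎[38;2;5;2;12m[48;2;253;215;35m🬎[38;2;5;2;12m[48;2;253;215;35m🬎[38;2;5;2;12m[48;2;253;215;35m🬎[38;2;24;5;44m[48;2;253;216;35m🬎[38;2;5;2;11m[48;2;253;215;35m🬎[0m
[38;2;32;8;45m[48;2;251;187;24m🬎[38;2;45;11;45m[48;2;253;222;38m🬎[38;2;5;2;13m[48;2;253;231;42m🬎[38;2;5;2;12m[48;2;253;220;37m🬎[38;2;5;2;12m[48;2;254;235;43m🬎[38;2;5;2;13m[48;2;253;227;40m🬎[38;2;5;2;13m[48;2;253;228;41m🬎[38;2;5;2;13m[48;2;254;234;43m🬎[38;2;59;14;65m[48;2;253;225;40m🬎[38;2;4;2;10m[48;2;253;213;35m🬎[0m
[38;2;254;241;46m[48;2;17;4;32m🬎[38;2;254;242;46m[48;2;29;7;52m🬎[38;2;254;241;46m[48;2;9;3;18m🬎[38;2;254;241;46m[48;2;9;3;18m🬎[38;2;254;241;46m[48;2;9;3;18m🬎[38;2;254;241;46m[48;2;9;3;18m🬎[38;2;254;241;46m[48;2;9;3;18m🬎[38;2;254;241;46m[48;2;9;3;18m🬎[38;2;254;241;46m[48;2;153;38;82m🬄[38;2;6;2;13m[48;2;4;2;10m🬂[0m
</frame>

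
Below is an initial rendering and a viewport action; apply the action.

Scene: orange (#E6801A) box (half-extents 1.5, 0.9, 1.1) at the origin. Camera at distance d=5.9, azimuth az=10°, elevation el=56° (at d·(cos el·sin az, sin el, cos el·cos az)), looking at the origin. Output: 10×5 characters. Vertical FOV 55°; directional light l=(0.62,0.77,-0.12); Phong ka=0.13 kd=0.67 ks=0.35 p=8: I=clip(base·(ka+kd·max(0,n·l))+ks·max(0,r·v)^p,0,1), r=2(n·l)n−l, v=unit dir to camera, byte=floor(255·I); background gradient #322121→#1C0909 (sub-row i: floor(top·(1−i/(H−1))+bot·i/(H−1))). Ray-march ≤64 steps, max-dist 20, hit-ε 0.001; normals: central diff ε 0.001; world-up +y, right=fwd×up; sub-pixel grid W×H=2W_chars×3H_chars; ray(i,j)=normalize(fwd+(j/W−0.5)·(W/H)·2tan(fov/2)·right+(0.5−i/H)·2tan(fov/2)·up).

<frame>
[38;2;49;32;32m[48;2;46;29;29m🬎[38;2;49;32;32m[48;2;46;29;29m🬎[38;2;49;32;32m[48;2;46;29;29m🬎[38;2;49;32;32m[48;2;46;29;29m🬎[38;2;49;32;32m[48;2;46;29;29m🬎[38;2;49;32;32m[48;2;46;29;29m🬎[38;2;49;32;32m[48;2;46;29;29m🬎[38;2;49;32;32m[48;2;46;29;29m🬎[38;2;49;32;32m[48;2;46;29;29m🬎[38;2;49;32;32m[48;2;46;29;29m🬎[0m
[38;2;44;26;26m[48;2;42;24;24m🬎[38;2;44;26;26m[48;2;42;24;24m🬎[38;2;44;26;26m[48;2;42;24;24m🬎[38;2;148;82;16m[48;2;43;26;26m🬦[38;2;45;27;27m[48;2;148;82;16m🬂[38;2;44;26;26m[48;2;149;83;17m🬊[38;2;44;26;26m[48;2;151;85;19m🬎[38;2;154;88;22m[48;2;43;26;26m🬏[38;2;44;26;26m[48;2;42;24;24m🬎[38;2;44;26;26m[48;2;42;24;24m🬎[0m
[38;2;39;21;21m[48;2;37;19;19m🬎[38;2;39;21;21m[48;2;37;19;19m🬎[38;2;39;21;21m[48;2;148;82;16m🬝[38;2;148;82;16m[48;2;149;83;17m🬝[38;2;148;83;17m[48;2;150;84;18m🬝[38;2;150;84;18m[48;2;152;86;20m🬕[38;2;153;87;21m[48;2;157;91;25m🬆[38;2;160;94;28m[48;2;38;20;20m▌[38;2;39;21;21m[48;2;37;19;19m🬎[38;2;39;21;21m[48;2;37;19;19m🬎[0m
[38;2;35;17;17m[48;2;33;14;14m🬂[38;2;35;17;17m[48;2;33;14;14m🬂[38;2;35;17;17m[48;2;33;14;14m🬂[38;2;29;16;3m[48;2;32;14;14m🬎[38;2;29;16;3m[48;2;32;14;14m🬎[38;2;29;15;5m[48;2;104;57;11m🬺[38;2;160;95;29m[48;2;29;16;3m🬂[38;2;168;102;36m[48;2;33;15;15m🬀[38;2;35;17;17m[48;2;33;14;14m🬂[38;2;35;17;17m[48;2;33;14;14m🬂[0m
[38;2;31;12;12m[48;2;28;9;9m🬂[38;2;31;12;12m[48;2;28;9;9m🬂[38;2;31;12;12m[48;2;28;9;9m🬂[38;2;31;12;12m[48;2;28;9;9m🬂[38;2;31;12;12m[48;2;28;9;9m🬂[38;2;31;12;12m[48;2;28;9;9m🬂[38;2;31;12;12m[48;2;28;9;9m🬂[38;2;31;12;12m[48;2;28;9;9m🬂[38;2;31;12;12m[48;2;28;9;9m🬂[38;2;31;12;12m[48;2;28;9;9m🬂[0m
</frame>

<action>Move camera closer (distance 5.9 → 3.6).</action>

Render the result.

<frame>
[38;2;49;32;32m[48;2;46;29;29m🬎[38;2;49;32;32m[48;2;46;29;29m🬎[38;2;48;31;31m[48;2;148;82;16m🬝[38;2;49;32;32m[48;2;148;82;16m🬎[38;2;49;32;32m[48;2;148;82;16m🬎[38;2;49;32;32m[48;2;148;82;16m🬎[38;2;49;32;32m[48;2;149;83;17m🬎[38;2;93;52;10m[48;2;48;31;31m🬏[38;2;49;32;32m[48;2;46;29;29m🬎[38;2;49;32;32m[48;2;46;29;29m🬎[0m
[38;2;44;26;26m[48;2;42;24;24m🬎[38;2;148;82;16m[48;2;43;26;26m🬦[38;2;148;82;16m[48;2;148;82;16m [38;2;148;82;16m[48;2;148;82;16m [38;2;148;82;16m[48;2;149;83;17m🬝[38;2;148;82;17m[48;2;150;84;18m🬝[38;2;149;83;17m[48;2;151;85;19m🬆[38;2;151;86;20m[48;2;155;89;23m🬎[38;2;154;88;22m[48;2;158;92;26m🬆[38;2;44;26;26m[48;2;42;24;24m🬎[0m
[38;2;148;82;16m[48;2;39;21;21m🬦[38;2;148;82;16m[48;2;148;82;16m [38;2;148;82;16m[48;2;148;82;16m [38;2;148;82;16m[48;2;149;83;17m🬝[38;2;148;83;17m[48;2;150;84;18m🬝[38;2;150;84;18m[48;2;152;86;20m🬕[38;2;153;87;21m[48;2;157;91;25m🬆[38;2;158;92;26m[48;2;165;99;33m🬆[38;2;164;98;32m[48;2;173;107;41m🬆[38;2;177;111;45m[48;2;39;21;21m🬓[0m
[38;2;33;15;15m[48;2;29;16;3m🬺[38;2;29;15;5m[48;2;148;82;16m🬺[38;2;148;82;16m[48;2;29;16;3m🬂[38;2;148;82;17m[48;2;29;16;3m🬂[38;2;29;16;3m[48;2;150;84;19m🬱[38;2;154;88;22m[48;2;29;16;3m🬎[38;2;162;96;30m[48;2;29;16;3m🬎[38;2;29;16;3m[48;2;174;108;42m🬏[38;2;182;116;50m[48;2;192;126;60m🬆[38;2;195;129;63m[48;2;33;15;15m▌[0m
[38;2;31;12;12m[48;2;28;9;9m🬂[38;2;31;12;12m[48;2;28;9;9m🬂[38;2;29;10;10m[48;2;29;16;3m🬺[38;2;29;16;3m[48;2;28;9;9m🬂[38;2;29;16;3m[48;2;28;9;9m🬂[38;2;29;16;3m[48;2;28;9;9m🬎[38;2;29;16;3m[48;2;28;9;9m🬎[38;2;29;16;3m[48;2;28;9;9m🬎[38;2;29;16;3m[48;2;28;9;9m🬆[38;2;29;16;3m[48;2;29;10;10m🬀[0m
</frame>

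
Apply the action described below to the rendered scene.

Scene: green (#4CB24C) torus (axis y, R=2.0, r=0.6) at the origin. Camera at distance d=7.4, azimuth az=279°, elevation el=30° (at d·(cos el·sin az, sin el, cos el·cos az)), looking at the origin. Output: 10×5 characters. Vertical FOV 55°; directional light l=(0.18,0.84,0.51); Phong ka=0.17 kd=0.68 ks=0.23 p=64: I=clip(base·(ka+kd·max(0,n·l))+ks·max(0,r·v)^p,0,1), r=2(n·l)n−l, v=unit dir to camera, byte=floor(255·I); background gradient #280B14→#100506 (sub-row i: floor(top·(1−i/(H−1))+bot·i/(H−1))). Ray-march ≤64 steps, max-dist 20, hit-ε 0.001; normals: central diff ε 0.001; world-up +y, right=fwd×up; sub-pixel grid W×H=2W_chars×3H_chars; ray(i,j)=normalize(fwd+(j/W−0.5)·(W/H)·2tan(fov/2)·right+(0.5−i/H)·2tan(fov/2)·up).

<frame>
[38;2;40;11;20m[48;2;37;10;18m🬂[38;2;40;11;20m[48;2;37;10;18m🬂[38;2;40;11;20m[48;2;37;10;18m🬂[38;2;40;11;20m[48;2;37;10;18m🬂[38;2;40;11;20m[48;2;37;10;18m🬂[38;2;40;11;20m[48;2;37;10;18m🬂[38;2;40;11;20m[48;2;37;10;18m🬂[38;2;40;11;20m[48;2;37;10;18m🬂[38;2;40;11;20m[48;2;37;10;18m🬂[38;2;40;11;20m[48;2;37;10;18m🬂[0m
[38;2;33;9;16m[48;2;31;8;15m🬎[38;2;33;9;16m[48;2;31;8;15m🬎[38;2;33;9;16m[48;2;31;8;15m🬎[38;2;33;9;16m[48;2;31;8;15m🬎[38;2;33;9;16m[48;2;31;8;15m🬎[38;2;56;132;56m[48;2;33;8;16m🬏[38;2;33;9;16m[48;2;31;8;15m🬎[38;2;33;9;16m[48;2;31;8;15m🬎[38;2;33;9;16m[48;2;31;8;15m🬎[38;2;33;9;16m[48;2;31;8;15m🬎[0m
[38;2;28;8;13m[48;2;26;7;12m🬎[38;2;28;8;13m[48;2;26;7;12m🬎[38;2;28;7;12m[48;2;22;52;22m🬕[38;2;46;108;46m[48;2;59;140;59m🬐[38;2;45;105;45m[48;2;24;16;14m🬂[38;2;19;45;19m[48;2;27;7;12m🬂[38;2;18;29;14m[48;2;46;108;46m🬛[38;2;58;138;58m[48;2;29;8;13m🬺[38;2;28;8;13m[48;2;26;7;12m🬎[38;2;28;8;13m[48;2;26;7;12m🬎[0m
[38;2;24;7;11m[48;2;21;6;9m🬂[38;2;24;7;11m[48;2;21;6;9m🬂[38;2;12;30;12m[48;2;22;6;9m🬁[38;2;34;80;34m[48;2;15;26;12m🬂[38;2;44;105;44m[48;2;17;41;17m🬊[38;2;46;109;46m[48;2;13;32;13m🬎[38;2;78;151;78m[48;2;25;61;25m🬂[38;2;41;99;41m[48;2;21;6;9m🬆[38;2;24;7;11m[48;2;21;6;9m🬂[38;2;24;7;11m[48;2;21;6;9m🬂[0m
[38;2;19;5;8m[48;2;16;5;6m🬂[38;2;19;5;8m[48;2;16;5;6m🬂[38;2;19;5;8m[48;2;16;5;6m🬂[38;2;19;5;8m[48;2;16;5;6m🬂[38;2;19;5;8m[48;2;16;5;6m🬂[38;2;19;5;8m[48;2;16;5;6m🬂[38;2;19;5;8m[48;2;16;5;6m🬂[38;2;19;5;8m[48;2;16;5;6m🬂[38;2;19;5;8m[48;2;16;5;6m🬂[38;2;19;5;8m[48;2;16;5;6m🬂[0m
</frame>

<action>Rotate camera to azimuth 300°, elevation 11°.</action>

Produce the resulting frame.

<frame>
[38;2;40;11;20m[48;2;37;10;18m🬂[38;2;40;11;20m[48;2;37;10;18m🬂[38;2;40;11;20m[48;2;37;10;18m🬂[38;2;40;11;20m[48;2;37;10;18m🬂[38;2;40;11;20m[48;2;37;10;18m🬂[38;2;40;11;20m[48;2;37;10;18m🬂[38;2;40;11;20m[48;2;37;10;18m🬂[38;2;40;11;20m[48;2;37;10;18m🬂[38;2;40;11;20m[48;2;37;10;18m🬂[38;2;40;11;20m[48;2;37;10;18m🬂[0m
[38;2;33;9;16m[48;2;31;8;15m🬎[38;2;33;9;16m[48;2;31;8;15m🬎[38;2;33;9;16m[48;2;31;8;15m🬎[38;2;33;9;16m[48;2;31;8;15m🬎[38;2;33;9;16m[48;2;31;8;15m🬎[38;2;33;9;16m[48;2;31;8;15m🬎[38;2;33;9;16m[48;2;31;8;15m🬎[38;2;33;9;16m[48;2;31;8;15m🬎[38;2;33;9;16m[48;2;31;8;15m🬎[38;2;33;9;16m[48;2;31;8;15m🬎[0m
[38;2;28;8;13m[48;2;26;7;12m🬎[38;2;28;8;13m[48;2;26;7;12m🬎[38;2;27;65;27m[48;2;24;12;12m🬇[38;2;25;29;17m[48;2;46;109;46m🬰[38;2;29;8;13m[48;2;46;109;46m🬀[38;2;56;132;56m[48;2;41;96;41m🬎[38;2;29;8;13m[48;2;52;122;52m🬂[38;2;29;8;13m[48;2;53;126;53m🬂[38;2;28;8;13m[48;2;26;7;12m🬎[38;2;28;8;13m[48;2;26;7;12m🬎[0m
[38;2;24;7;11m[48;2;21;6;9m🬂[38;2;24;7;11m[48;2;21;6;9m🬂[38;2;24;7;11m[48;2;21;6;9m🬂[38;2;12;30;12m[48;2;21;6;9m🬂[38;2;12;30;12m[48;2;21;6;9m🬎[38;2;15;36;15m[48;2;21;6;9m🬎[38;2;22;52;22m[48;2;19;12;10m🬂[38;2;20;48;20m[48;2;22;6;9m🬀[38;2;24;7;11m[48;2;21;6;9m🬂[38;2;24;7;11m[48;2;21;6;9m🬂[0m
[38;2;19;5;8m[48;2;16;5;6m🬂[38;2;19;5;8m[48;2;16;5;6m🬂[38;2;19;5;8m[48;2;16;5;6m🬂[38;2;19;5;8m[48;2;16;5;6m🬂[38;2;19;5;8m[48;2;16;5;6m🬂[38;2;19;5;8m[48;2;16;5;6m🬂[38;2;19;5;8m[48;2;16;5;6m🬂[38;2;19;5;8m[48;2;16;5;6m🬂[38;2;19;5;8m[48;2;16;5;6m🬂[38;2;19;5;8m[48;2;16;5;6m🬂[0m
</frame>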